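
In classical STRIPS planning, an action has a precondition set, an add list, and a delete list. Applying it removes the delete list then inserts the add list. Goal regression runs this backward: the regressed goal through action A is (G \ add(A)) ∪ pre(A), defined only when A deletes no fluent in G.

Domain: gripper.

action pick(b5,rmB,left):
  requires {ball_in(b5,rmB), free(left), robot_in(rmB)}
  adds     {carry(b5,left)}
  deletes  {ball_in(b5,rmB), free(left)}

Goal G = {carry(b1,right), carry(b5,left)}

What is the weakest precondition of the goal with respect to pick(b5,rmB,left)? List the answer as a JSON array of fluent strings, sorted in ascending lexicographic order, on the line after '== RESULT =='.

Regress:
  G ∩ del = {}  (empty — regression defined)
  G \ add = {carry(b1,right), carry(b5,left)} \ {carry(b5,left)} = {carry(b1,right)}
  ∪ pre   = {carry(b1,right)} ∪ {ball_in(b5,rmB), free(left), robot_in(rmB)}
          = {ball_in(b5,rmB), carry(b1,right), free(left), robot_in(rmB)}

== RESULT ==
["ball_in(b5,rmB)", "carry(b1,right)", "free(left)", "robot_in(rmB)"]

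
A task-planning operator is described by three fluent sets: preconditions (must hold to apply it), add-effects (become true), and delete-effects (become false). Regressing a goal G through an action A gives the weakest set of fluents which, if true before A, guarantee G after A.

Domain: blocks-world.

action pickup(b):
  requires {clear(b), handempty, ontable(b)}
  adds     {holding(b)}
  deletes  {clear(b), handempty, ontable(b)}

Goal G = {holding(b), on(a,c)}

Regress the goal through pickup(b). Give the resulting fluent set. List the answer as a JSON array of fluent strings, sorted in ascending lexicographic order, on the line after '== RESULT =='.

Regress:
  G ∩ del = {}  (empty — regression defined)
  G \ add = {holding(b), on(a,c)} \ {holding(b)} = {on(a,c)}
  ∪ pre   = {on(a,c)} ∪ {clear(b), handempty, ontable(b)}
          = {clear(b), handempty, on(a,c), ontable(b)}

== RESULT ==
["clear(b)", "handempty", "on(a,c)", "ontable(b)"]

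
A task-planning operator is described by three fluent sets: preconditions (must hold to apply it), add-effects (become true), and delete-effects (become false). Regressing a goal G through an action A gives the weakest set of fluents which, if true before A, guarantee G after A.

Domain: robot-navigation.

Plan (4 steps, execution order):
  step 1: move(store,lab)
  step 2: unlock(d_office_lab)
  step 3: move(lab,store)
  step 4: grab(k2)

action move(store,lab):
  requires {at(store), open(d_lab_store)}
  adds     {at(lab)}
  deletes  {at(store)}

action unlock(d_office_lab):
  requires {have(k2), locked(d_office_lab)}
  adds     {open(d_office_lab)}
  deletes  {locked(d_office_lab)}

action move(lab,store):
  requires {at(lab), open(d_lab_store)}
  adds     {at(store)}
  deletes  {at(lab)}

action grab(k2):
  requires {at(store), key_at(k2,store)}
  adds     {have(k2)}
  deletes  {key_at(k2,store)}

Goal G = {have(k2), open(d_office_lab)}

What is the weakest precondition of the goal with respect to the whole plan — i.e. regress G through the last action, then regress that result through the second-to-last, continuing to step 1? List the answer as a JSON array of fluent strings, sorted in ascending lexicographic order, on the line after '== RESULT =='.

Regress step by step:
  through step 4 (grab(k2)): drop {have(k2)}, keep {open(d_office_lab)}, require {at(store), key_at(k2,store)}
    → {at(store), key_at(k2,store), open(d_office_lab)}
  through step 3 (move(lab,store)): drop {at(store)}, keep {key_at(k2,store), open(d_office_lab)}, require {at(lab), open(d_lab_store)}
    → {at(lab), key_at(k2,store), open(d_lab_store), open(d_office_lab)}
  through step 2 (unlock(d_office_lab)): drop {open(d_office_lab)}, keep {at(lab), key_at(k2,store), open(d_lab_store)}, require {have(k2), locked(d_office_lab)}
    → {at(lab), have(k2), key_at(k2,store), locked(d_office_lab), open(d_lab_store)}
  through step 1 (move(store,lab)): drop {at(lab)}, keep {have(k2), key_at(k2,store), locked(d_office_lab), open(d_lab_store)}, require {at(store), open(d_lab_store)}
    → {at(store), have(k2), key_at(k2,store), locked(d_office_lab), open(d_lab_store)}

== RESULT ==
["at(store)", "have(k2)", "key_at(k2,store)", "locked(d_office_lab)", "open(d_lab_store)"]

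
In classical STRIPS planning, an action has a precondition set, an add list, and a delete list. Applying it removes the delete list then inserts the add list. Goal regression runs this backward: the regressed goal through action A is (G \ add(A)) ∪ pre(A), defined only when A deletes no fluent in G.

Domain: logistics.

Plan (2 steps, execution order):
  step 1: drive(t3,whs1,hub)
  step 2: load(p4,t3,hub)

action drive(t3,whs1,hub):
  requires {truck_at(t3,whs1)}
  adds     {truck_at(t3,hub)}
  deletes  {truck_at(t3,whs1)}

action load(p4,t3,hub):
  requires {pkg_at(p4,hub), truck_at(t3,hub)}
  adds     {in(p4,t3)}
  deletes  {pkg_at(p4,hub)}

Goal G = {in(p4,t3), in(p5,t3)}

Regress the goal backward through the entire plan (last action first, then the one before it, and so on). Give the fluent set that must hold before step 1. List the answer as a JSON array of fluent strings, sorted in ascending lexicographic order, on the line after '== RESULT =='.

Regress step by step:
  through step 2 (load(p4,t3,hub)): drop {in(p4,t3)}, keep {in(p5,t3)}, require {pkg_at(p4,hub), truck_at(t3,hub)}
    → {in(p5,t3), pkg_at(p4,hub), truck_at(t3,hub)}
  through step 1 (drive(t3,whs1,hub)): drop {truck_at(t3,hub)}, keep {in(p5,t3), pkg_at(p4,hub)}, require {truck_at(t3,whs1)}
    → {in(p5,t3), pkg_at(p4,hub), truck_at(t3,whs1)}

== RESULT ==
["in(p5,t3)", "pkg_at(p4,hub)", "truck_at(t3,whs1)"]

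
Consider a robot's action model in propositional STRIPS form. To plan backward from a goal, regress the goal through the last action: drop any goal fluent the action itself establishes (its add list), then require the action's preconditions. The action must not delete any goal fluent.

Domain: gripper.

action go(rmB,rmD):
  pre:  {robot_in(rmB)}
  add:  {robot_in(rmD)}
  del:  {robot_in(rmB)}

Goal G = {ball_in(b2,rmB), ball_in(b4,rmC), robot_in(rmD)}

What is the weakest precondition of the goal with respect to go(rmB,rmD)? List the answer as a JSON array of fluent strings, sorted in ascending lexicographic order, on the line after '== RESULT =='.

Regress:
  G ∩ del = {}  (empty — regression defined)
  G \ add = {ball_in(b2,rmB), ball_in(b4,rmC), robot_in(rmD)} \ {robot_in(rmD)} = {ball_in(b2,rmB), ball_in(b4,rmC)}
  ∪ pre   = {ball_in(b2,rmB), ball_in(b4,rmC)} ∪ {robot_in(rmB)}
          = {ball_in(b2,rmB), ball_in(b4,rmC), robot_in(rmB)}

== RESULT ==
["ball_in(b2,rmB)", "ball_in(b4,rmC)", "robot_in(rmB)"]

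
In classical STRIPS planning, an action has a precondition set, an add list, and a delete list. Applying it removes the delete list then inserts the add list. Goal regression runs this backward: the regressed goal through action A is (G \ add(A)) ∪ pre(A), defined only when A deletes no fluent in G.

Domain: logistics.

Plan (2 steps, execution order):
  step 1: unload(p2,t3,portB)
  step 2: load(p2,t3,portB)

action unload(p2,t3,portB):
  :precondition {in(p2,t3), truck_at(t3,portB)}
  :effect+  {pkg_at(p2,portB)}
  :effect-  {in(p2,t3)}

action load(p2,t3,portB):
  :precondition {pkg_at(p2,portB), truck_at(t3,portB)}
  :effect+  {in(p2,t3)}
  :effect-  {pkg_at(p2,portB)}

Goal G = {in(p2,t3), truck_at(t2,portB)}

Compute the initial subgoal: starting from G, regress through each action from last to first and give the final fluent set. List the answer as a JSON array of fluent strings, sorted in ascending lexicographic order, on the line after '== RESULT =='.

Regress step by step:
  through step 2 (load(p2,t3,portB)): drop {in(p2,t3)}, keep {truck_at(t2,portB)}, require {pkg_at(p2,portB), truck_at(t3,portB)}
    → {pkg_at(p2,portB), truck_at(t2,portB), truck_at(t3,portB)}
  through step 1 (unload(p2,t3,portB)): drop {pkg_at(p2,portB)}, keep {truck_at(t2,portB), truck_at(t3,portB)}, require {in(p2,t3), truck_at(t3,portB)}
    → {in(p2,t3), truck_at(t2,portB), truck_at(t3,portB)}

== RESULT ==
["in(p2,t3)", "truck_at(t2,portB)", "truck_at(t3,portB)"]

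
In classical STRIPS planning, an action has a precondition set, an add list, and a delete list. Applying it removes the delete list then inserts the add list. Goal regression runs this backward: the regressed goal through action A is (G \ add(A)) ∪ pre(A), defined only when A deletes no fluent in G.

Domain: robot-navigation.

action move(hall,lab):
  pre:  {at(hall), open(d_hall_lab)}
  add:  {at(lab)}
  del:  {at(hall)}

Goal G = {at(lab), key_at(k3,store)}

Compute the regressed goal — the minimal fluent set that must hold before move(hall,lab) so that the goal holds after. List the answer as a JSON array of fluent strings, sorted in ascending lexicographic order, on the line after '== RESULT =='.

Compute (G \ add) ∪ pre:
  G ∩ del = {}  (empty — regression defined)
  G \ add = {at(lab), key_at(k3,store)} \ {at(lab)} = {key_at(k3,store)}
  ∪ pre   = {key_at(k3,store)} ∪ {at(hall), open(d_hall_lab)}
          = {at(hall), key_at(k3,store), open(d_hall_lab)}

== RESULT ==
["at(hall)", "key_at(k3,store)", "open(d_hall_lab)"]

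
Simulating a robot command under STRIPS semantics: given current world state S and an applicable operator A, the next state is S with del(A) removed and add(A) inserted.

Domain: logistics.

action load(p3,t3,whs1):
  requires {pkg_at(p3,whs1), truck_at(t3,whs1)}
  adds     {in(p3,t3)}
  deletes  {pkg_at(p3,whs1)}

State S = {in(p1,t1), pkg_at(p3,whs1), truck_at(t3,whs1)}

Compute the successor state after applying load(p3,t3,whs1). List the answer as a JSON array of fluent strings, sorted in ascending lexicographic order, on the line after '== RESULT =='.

Progress:
  pre ⊆ S: {pkg_at(p3,whs1), truck_at(t3,whs1)} ⊆ S  — applicable
  S \ del = {in(p1,t1), truck_at(t3,whs1)}
  ∪ add   = {in(p1,t1), in(p3,t3), truck_at(t3,whs1)}

== RESULT ==
["in(p1,t1)", "in(p3,t3)", "truck_at(t3,whs1)"]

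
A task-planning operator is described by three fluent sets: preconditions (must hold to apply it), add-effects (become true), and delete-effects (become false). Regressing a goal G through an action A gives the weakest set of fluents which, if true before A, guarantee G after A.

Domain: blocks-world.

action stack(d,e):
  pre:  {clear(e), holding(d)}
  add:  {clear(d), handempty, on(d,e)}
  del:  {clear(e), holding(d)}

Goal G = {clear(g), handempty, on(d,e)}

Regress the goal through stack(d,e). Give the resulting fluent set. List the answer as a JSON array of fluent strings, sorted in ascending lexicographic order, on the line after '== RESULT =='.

Compute (G \ add) ∪ pre:
  G ∩ del = {}  (empty — regression defined)
  G \ add = {clear(g), handempty, on(d,e)} \ {clear(d), handempty, on(d,e)} = {clear(g)}
  ∪ pre   = {clear(g)} ∪ {clear(e), holding(d)}
          = {clear(e), clear(g), holding(d)}

== RESULT ==
["clear(e)", "clear(g)", "holding(d)"]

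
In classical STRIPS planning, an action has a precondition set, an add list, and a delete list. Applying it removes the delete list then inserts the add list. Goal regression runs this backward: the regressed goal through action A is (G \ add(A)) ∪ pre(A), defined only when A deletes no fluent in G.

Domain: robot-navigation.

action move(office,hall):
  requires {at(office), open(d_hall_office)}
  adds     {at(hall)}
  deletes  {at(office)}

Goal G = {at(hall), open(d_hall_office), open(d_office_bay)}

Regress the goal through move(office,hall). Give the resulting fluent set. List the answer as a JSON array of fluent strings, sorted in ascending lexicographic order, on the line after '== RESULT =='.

Compute (G \ add) ∪ pre:
  G ∩ del = {}  (empty — regression defined)
  G \ add = {at(hall), open(d_hall_office), open(d_office_bay)} \ {at(hall)} = {open(d_hall_office), open(d_office_bay)}
  ∪ pre   = {open(d_hall_office), open(d_office_bay)} ∪ {at(office), open(d_hall_office)}
          = {at(office), open(d_hall_office), open(d_office_bay)}

== RESULT ==
["at(office)", "open(d_hall_office)", "open(d_office_bay)"]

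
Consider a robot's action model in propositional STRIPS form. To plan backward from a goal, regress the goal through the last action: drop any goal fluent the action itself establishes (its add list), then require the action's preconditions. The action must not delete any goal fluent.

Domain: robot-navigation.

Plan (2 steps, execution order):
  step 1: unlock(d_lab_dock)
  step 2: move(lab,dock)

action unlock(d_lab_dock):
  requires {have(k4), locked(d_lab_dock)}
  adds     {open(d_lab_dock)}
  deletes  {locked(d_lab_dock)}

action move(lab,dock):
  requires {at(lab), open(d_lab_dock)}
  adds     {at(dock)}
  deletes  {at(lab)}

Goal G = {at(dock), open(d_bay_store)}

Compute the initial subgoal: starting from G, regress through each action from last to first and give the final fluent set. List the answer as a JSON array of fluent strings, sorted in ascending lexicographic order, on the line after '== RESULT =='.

Regress step by step:
  through step 2 (move(lab,dock)): drop {at(dock)}, keep {open(d_bay_store)}, require {at(lab), open(d_lab_dock)}
    → {at(lab), open(d_bay_store), open(d_lab_dock)}
  through step 1 (unlock(d_lab_dock)): drop {open(d_lab_dock)}, keep {at(lab), open(d_bay_store)}, require {have(k4), locked(d_lab_dock)}
    → {at(lab), have(k4), locked(d_lab_dock), open(d_bay_store)}

== RESULT ==
["at(lab)", "have(k4)", "locked(d_lab_dock)", "open(d_bay_store)"]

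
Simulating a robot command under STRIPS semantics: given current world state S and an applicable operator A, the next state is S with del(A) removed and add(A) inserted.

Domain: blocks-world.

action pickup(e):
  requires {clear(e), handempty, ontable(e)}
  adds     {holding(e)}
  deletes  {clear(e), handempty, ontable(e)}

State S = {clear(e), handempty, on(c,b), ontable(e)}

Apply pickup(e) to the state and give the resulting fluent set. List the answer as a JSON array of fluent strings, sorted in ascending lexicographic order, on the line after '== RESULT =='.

Progress:
  pre ⊆ S: {clear(e), handempty, ontable(e)} ⊆ S  — applicable
  S \ del = {on(c,b)}
  ∪ add   = {holding(e), on(c,b)}

== RESULT ==
["holding(e)", "on(c,b)"]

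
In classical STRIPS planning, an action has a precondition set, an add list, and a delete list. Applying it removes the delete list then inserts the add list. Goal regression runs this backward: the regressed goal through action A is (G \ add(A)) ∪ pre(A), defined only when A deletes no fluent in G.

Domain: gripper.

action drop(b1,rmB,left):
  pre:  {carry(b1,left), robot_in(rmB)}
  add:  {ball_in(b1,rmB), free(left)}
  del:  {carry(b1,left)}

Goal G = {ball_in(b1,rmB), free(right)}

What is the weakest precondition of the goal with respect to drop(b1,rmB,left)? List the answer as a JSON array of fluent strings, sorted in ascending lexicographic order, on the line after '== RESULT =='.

Compute (G \ add) ∪ pre:
  G ∩ del = {}  (empty — regression defined)
  G \ add = {ball_in(b1,rmB), free(right)} \ {ball_in(b1,rmB), free(left)} = {free(right)}
  ∪ pre   = {free(right)} ∪ {carry(b1,left), robot_in(rmB)}
          = {carry(b1,left), free(right), robot_in(rmB)}

== RESULT ==
["carry(b1,left)", "free(right)", "robot_in(rmB)"]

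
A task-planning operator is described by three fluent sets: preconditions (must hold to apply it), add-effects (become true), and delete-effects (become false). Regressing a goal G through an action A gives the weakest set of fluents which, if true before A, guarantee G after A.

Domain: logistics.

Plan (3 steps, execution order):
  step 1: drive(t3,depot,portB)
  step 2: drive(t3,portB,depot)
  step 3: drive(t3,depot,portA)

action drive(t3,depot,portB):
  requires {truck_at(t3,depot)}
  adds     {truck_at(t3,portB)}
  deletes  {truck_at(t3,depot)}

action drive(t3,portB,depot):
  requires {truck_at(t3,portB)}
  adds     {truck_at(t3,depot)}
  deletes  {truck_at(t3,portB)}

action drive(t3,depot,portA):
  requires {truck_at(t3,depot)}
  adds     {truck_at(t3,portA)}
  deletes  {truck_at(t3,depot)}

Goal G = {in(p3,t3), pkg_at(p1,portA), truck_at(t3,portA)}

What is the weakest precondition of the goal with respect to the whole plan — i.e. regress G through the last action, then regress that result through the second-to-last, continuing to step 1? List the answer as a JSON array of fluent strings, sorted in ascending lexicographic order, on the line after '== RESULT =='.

Work backward from the goal:
  through step 3 (drive(t3,depot,portA)): drop {truck_at(t3,portA)}, keep {in(p3,t3), pkg_at(p1,portA)}, require {truck_at(t3,depot)}
    → {in(p3,t3), pkg_at(p1,portA), truck_at(t3,depot)}
  through step 2 (drive(t3,portB,depot)): drop {truck_at(t3,depot)}, keep {in(p3,t3), pkg_at(p1,portA)}, require {truck_at(t3,portB)}
    → {in(p3,t3), pkg_at(p1,portA), truck_at(t3,portB)}
  through step 1 (drive(t3,depot,portB)): drop {truck_at(t3,portB)}, keep {in(p3,t3), pkg_at(p1,portA)}, require {truck_at(t3,depot)}
    → {in(p3,t3), pkg_at(p1,portA), truck_at(t3,depot)}

== RESULT ==
["in(p3,t3)", "pkg_at(p1,portA)", "truck_at(t3,depot)"]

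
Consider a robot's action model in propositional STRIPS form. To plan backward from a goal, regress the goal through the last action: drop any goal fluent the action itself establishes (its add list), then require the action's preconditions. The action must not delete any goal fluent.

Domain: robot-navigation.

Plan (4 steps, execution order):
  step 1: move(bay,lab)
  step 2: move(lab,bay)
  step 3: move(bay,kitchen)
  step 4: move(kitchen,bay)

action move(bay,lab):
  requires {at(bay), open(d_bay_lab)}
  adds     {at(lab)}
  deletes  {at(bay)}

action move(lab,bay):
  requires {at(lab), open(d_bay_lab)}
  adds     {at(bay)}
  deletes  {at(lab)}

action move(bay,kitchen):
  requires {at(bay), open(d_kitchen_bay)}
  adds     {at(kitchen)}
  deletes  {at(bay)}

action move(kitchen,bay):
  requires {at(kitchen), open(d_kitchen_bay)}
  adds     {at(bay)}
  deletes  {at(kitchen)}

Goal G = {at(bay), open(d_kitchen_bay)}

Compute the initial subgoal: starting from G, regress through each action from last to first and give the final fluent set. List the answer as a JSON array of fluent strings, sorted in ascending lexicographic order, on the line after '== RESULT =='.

Work backward from the goal:
  through step 4 (move(kitchen,bay)): drop {at(bay)}, keep {open(d_kitchen_bay)}, require {at(kitchen), open(d_kitchen_bay)}
    → {at(kitchen), open(d_kitchen_bay)}
  through step 3 (move(bay,kitchen)): drop {at(kitchen)}, keep {open(d_kitchen_bay)}, require {at(bay), open(d_kitchen_bay)}
    → {at(bay), open(d_kitchen_bay)}
  through step 2 (move(lab,bay)): drop {at(bay)}, keep {open(d_kitchen_bay)}, require {at(lab), open(d_bay_lab)}
    → {at(lab), open(d_bay_lab), open(d_kitchen_bay)}
  through step 1 (move(bay,lab)): drop {at(lab)}, keep {open(d_bay_lab), open(d_kitchen_bay)}, require {at(bay), open(d_bay_lab)}
    → {at(bay), open(d_bay_lab), open(d_kitchen_bay)}

== RESULT ==
["at(bay)", "open(d_bay_lab)", "open(d_kitchen_bay)"]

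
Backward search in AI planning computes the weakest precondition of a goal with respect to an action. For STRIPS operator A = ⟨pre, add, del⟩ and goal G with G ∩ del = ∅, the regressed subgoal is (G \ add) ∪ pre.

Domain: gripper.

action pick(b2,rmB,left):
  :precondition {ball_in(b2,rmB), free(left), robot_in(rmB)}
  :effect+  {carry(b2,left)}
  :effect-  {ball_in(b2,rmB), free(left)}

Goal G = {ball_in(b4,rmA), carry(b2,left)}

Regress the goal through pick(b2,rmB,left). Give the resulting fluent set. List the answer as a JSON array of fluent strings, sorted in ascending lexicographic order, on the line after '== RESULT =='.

Regress:
  G ∩ del = {}  (empty — regression defined)
  G \ add = {ball_in(b4,rmA), carry(b2,left)} \ {carry(b2,left)} = {ball_in(b4,rmA)}
  ∪ pre   = {ball_in(b4,rmA)} ∪ {ball_in(b2,rmB), free(left), robot_in(rmB)}
          = {ball_in(b2,rmB), ball_in(b4,rmA), free(left), robot_in(rmB)}

== RESULT ==
["ball_in(b2,rmB)", "ball_in(b4,rmA)", "free(left)", "robot_in(rmB)"]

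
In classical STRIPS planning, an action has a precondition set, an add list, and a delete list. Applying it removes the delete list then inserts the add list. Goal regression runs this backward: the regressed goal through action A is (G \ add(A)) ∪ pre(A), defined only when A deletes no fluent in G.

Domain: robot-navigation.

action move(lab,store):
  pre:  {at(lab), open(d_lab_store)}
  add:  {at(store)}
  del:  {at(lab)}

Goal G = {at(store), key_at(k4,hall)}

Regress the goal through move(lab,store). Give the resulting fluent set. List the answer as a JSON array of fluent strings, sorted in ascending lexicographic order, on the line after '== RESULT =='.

Regress:
  G ∩ del = {}  (empty — regression defined)
  G \ add = {at(store), key_at(k4,hall)} \ {at(store)} = {key_at(k4,hall)}
  ∪ pre   = {key_at(k4,hall)} ∪ {at(lab), open(d_lab_store)}
          = {at(lab), key_at(k4,hall), open(d_lab_store)}

== RESULT ==
["at(lab)", "key_at(k4,hall)", "open(d_lab_store)"]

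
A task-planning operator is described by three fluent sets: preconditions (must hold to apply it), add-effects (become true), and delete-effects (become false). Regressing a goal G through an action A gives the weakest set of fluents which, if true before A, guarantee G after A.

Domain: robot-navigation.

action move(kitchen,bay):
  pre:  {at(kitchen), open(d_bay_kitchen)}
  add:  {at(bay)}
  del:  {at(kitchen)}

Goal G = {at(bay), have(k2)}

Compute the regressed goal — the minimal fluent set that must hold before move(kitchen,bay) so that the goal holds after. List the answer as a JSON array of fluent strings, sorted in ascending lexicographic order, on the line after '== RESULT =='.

Regress:
  G ∩ del = {}  (empty — regression defined)
  G \ add = {at(bay), have(k2)} \ {at(bay)} = {have(k2)}
  ∪ pre   = {have(k2)} ∪ {at(kitchen), open(d_bay_kitchen)}
          = {at(kitchen), have(k2), open(d_bay_kitchen)}

== RESULT ==
["at(kitchen)", "have(k2)", "open(d_bay_kitchen)"]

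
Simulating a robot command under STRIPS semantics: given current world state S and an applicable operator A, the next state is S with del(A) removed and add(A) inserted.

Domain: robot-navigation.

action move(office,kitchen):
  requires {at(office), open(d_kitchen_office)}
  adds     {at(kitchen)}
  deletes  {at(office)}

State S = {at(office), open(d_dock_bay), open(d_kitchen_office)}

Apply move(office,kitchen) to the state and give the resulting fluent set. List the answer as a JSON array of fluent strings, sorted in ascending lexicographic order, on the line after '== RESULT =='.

Progress:
  pre ⊆ S: {at(office), open(d_kitchen_office)} ⊆ S  — applicable
  S \ del = {open(d_dock_bay), open(d_kitchen_office)}
  ∪ add   = {at(kitchen), open(d_dock_bay), open(d_kitchen_office)}

== RESULT ==
["at(kitchen)", "open(d_dock_bay)", "open(d_kitchen_office)"]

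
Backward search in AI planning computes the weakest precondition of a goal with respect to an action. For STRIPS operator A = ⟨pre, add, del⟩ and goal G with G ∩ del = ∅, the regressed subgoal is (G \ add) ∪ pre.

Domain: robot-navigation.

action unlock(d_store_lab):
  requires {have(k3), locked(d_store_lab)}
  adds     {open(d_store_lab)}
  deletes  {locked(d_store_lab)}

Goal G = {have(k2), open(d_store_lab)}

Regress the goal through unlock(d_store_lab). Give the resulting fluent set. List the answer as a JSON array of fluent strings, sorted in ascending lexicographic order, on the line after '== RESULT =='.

Compute (G \ add) ∪ pre:
  G ∩ del = {}  (empty — regression defined)
  G \ add = {have(k2), open(d_store_lab)} \ {open(d_store_lab)} = {have(k2)}
  ∪ pre   = {have(k2)} ∪ {have(k3), locked(d_store_lab)}
          = {have(k2), have(k3), locked(d_store_lab)}

== RESULT ==
["have(k2)", "have(k3)", "locked(d_store_lab)"]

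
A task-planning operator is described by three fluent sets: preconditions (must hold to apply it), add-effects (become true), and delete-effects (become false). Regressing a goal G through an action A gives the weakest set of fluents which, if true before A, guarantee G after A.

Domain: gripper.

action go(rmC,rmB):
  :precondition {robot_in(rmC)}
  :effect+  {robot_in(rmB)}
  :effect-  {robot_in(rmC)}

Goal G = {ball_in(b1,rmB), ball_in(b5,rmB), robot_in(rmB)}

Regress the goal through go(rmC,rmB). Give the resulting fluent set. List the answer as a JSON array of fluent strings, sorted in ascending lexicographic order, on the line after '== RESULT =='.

Regress:
  G ∩ del = {}  (empty — regression defined)
  G \ add = {ball_in(b1,rmB), ball_in(b5,rmB), robot_in(rmB)} \ {robot_in(rmB)} = {ball_in(b1,rmB), ball_in(b5,rmB)}
  ∪ pre   = {ball_in(b1,rmB), ball_in(b5,rmB)} ∪ {robot_in(rmC)}
          = {ball_in(b1,rmB), ball_in(b5,rmB), robot_in(rmC)}

== RESULT ==
["ball_in(b1,rmB)", "ball_in(b5,rmB)", "robot_in(rmC)"]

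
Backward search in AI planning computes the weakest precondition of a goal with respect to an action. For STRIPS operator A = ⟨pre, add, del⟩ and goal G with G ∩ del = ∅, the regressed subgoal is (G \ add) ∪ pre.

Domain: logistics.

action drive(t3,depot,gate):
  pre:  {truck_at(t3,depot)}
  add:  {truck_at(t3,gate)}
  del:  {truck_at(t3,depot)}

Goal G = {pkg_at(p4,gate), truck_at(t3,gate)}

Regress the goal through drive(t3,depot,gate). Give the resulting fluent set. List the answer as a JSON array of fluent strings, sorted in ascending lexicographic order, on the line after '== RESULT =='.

Regress:
  G ∩ del = {}  (empty — regression defined)
  G \ add = {pkg_at(p4,gate), truck_at(t3,gate)} \ {truck_at(t3,gate)} = {pkg_at(p4,gate)}
  ∪ pre   = {pkg_at(p4,gate)} ∪ {truck_at(t3,depot)}
          = {pkg_at(p4,gate), truck_at(t3,depot)}

== RESULT ==
["pkg_at(p4,gate)", "truck_at(t3,depot)"]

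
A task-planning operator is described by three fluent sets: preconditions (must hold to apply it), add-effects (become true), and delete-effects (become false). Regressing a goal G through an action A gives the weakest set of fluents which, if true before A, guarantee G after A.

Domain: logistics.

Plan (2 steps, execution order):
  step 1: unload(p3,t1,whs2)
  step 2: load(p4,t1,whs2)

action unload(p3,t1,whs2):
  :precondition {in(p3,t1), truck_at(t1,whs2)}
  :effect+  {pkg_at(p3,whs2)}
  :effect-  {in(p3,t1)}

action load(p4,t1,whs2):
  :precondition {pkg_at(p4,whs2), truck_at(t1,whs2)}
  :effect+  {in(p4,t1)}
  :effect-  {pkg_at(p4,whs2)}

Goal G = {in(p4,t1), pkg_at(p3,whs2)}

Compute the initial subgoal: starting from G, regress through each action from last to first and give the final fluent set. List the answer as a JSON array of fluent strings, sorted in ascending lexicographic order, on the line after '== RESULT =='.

Work backward from the goal:
  through step 2 (load(p4,t1,whs2)): drop {in(p4,t1)}, keep {pkg_at(p3,whs2)}, require {pkg_at(p4,whs2), truck_at(t1,whs2)}
    → {pkg_at(p3,whs2), pkg_at(p4,whs2), truck_at(t1,whs2)}
  through step 1 (unload(p3,t1,whs2)): drop {pkg_at(p3,whs2)}, keep {pkg_at(p4,whs2), truck_at(t1,whs2)}, require {in(p3,t1), truck_at(t1,whs2)}
    → {in(p3,t1), pkg_at(p4,whs2), truck_at(t1,whs2)}

== RESULT ==
["in(p3,t1)", "pkg_at(p4,whs2)", "truck_at(t1,whs2)"]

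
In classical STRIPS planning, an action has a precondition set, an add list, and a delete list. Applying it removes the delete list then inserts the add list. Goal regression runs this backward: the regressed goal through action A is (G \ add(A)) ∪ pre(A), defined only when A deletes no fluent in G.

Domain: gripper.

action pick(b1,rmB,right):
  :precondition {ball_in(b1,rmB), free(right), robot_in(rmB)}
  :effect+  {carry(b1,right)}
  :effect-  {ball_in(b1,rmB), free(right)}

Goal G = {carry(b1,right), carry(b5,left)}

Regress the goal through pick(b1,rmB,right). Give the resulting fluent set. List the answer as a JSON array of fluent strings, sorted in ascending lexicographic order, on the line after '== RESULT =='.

Regress:
  G ∩ del = {}  (empty — regression defined)
  G \ add = {carry(b1,right), carry(b5,left)} \ {carry(b1,right)} = {carry(b5,left)}
  ∪ pre   = {carry(b5,left)} ∪ {ball_in(b1,rmB), free(right), robot_in(rmB)}
          = {ball_in(b1,rmB), carry(b5,left), free(right), robot_in(rmB)}

== RESULT ==
["ball_in(b1,rmB)", "carry(b5,left)", "free(right)", "robot_in(rmB)"]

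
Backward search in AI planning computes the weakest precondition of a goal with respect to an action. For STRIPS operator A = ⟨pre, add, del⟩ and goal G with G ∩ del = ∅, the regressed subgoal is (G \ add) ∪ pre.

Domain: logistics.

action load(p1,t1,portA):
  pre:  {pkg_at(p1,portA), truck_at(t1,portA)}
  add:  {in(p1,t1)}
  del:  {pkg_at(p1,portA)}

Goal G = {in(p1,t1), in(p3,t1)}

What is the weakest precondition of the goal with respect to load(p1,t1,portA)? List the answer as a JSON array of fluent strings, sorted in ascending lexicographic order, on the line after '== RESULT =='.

Compute (G \ add) ∪ pre:
  G ∩ del = {}  (empty — regression defined)
  G \ add = {in(p1,t1), in(p3,t1)} \ {in(p1,t1)} = {in(p3,t1)}
  ∪ pre   = {in(p3,t1)} ∪ {pkg_at(p1,portA), truck_at(t1,portA)}
          = {in(p3,t1), pkg_at(p1,portA), truck_at(t1,portA)}

== RESULT ==
["in(p3,t1)", "pkg_at(p1,portA)", "truck_at(t1,portA)"]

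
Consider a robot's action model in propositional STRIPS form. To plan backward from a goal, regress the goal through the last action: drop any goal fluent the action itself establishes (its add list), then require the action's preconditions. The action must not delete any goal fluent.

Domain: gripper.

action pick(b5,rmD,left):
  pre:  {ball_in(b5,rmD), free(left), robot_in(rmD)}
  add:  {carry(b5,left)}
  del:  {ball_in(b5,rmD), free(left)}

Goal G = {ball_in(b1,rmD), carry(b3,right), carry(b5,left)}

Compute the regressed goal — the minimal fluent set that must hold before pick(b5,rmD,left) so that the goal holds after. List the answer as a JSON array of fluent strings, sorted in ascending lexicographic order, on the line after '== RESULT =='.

Compute (G \ add) ∪ pre:
  G ∩ del = {}  (empty — regression defined)
  G \ add = {ball_in(b1,rmD), carry(b3,right), carry(b5,left)} \ {carry(b5,left)} = {ball_in(b1,rmD), carry(b3,right)}
  ∪ pre   = {ball_in(b1,rmD), carry(b3,right)} ∪ {ball_in(b5,rmD), free(left), robot_in(rmD)}
          = {ball_in(b1,rmD), ball_in(b5,rmD), carry(b3,right), free(left), robot_in(rmD)}

== RESULT ==
["ball_in(b1,rmD)", "ball_in(b5,rmD)", "carry(b3,right)", "free(left)", "robot_in(rmD)"]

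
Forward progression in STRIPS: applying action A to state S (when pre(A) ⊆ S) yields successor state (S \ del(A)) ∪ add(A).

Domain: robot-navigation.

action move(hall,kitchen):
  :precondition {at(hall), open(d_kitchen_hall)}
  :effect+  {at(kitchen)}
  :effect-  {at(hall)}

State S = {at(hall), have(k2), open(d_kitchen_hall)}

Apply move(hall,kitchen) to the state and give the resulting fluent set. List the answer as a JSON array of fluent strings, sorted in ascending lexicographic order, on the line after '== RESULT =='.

Compute (S \ del) ∪ add:
  pre ⊆ S: {at(hall), open(d_kitchen_hall)} ⊆ S  — applicable
  S \ del = {have(k2), open(d_kitchen_hall)}
  ∪ add   = {at(kitchen), have(k2), open(d_kitchen_hall)}

== RESULT ==
["at(kitchen)", "have(k2)", "open(d_kitchen_hall)"]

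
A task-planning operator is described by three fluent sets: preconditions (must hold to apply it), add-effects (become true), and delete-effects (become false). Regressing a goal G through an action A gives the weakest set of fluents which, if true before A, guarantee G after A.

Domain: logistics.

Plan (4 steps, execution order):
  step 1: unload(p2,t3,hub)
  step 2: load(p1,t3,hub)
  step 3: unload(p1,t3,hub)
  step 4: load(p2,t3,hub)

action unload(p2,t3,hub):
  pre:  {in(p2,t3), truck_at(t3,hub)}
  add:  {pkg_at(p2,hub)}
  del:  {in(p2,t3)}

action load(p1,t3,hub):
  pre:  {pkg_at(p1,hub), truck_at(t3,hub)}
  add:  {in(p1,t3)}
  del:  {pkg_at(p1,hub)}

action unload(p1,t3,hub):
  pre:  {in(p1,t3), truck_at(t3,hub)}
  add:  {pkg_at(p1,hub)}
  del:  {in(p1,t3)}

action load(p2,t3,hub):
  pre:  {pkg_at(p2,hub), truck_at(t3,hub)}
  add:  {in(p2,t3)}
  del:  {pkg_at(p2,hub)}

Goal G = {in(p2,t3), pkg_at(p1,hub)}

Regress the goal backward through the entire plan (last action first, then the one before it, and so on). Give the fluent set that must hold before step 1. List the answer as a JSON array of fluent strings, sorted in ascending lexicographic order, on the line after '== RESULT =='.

Regress step by step:
  through step 4 (load(p2,t3,hub)): drop {in(p2,t3)}, keep {pkg_at(p1,hub)}, require {pkg_at(p2,hub), truck_at(t3,hub)}
    → {pkg_at(p1,hub), pkg_at(p2,hub), truck_at(t3,hub)}
  through step 3 (unload(p1,t3,hub)): drop {pkg_at(p1,hub)}, keep {pkg_at(p2,hub), truck_at(t3,hub)}, require {in(p1,t3), truck_at(t3,hub)}
    → {in(p1,t3), pkg_at(p2,hub), truck_at(t3,hub)}
  through step 2 (load(p1,t3,hub)): drop {in(p1,t3)}, keep {pkg_at(p2,hub), truck_at(t3,hub)}, require {pkg_at(p1,hub), truck_at(t3,hub)}
    → {pkg_at(p1,hub), pkg_at(p2,hub), truck_at(t3,hub)}
  through step 1 (unload(p2,t3,hub)): drop {pkg_at(p2,hub)}, keep {pkg_at(p1,hub), truck_at(t3,hub)}, require {in(p2,t3), truck_at(t3,hub)}
    → {in(p2,t3), pkg_at(p1,hub), truck_at(t3,hub)}

== RESULT ==
["in(p2,t3)", "pkg_at(p1,hub)", "truck_at(t3,hub)"]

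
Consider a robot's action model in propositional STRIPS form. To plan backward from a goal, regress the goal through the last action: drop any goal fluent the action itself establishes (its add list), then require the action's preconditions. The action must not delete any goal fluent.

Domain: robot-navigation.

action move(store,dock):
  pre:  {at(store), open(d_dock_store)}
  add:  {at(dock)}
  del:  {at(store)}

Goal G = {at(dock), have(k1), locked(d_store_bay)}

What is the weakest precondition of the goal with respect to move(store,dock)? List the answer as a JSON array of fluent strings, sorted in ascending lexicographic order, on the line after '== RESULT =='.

Compute (G \ add) ∪ pre:
  G ∩ del = {}  (empty — regression defined)
  G \ add = {at(dock), have(k1), locked(d_store_bay)} \ {at(dock)} = {have(k1), locked(d_store_bay)}
  ∪ pre   = {have(k1), locked(d_store_bay)} ∪ {at(store), open(d_dock_store)}
          = {at(store), have(k1), locked(d_store_bay), open(d_dock_store)}

== RESULT ==
["at(store)", "have(k1)", "locked(d_store_bay)", "open(d_dock_store)"]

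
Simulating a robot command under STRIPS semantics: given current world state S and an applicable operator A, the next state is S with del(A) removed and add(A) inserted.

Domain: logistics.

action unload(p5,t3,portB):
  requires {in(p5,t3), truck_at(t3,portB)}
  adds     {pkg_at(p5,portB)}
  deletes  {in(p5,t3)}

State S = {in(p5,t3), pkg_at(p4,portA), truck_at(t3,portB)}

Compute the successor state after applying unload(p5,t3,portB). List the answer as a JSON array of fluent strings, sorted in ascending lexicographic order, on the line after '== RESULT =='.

Compute (S \ del) ∪ add:
  pre ⊆ S: {in(p5,t3), truck_at(t3,portB)} ⊆ S  — applicable
  S \ del = {pkg_at(p4,portA), truck_at(t3,portB)}
  ∪ add   = {pkg_at(p4,portA), pkg_at(p5,portB), truck_at(t3,portB)}

== RESULT ==
["pkg_at(p4,portA)", "pkg_at(p5,portB)", "truck_at(t3,portB)"]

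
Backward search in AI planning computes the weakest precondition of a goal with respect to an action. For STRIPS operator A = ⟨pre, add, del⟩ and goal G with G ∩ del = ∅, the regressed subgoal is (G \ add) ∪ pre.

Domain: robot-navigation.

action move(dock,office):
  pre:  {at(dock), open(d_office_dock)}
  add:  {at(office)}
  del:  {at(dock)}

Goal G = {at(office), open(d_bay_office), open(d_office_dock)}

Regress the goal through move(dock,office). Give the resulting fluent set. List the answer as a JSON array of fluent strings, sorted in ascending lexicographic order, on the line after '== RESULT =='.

Compute (G \ add) ∪ pre:
  G ∩ del = {}  (empty — regression defined)
  G \ add = {at(office), open(d_bay_office), open(d_office_dock)} \ {at(office)} = {open(d_bay_office), open(d_office_dock)}
  ∪ pre   = {open(d_bay_office), open(d_office_dock)} ∪ {at(dock), open(d_office_dock)}
          = {at(dock), open(d_bay_office), open(d_office_dock)}

== RESULT ==
["at(dock)", "open(d_bay_office)", "open(d_office_dock)"]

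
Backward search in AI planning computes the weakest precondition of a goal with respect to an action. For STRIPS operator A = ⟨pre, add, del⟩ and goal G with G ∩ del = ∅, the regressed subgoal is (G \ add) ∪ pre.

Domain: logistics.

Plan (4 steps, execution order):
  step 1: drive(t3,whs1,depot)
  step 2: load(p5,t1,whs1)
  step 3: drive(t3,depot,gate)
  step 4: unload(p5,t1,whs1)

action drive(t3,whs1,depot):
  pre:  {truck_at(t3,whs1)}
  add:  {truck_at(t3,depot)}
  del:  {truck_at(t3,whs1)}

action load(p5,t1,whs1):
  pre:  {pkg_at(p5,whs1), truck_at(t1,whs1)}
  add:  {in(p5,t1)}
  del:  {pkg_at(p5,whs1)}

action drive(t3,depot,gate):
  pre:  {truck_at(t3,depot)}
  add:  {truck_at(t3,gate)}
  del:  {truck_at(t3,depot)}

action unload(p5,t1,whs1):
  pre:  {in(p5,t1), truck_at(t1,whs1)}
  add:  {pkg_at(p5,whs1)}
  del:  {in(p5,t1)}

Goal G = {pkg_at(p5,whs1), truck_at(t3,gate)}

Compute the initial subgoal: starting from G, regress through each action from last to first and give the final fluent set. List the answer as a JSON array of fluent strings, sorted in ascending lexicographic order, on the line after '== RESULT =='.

Work backward from the goal:
  through step 4 (unload(p5,t1,whs1)): drop {pkg_at(p5,whs1)}, keep {truck_at(t3,gate)}, require {in(p5,t1), truck_at(t1,whs1)}
    → {in(p5,t1), truck_at(t1,whs1), truck_at(t3,gate)}
  through step 3 (drive(t3,depot,gate)): drop {truck_at(t3,gate)}, keep {in(p5,t1), truck_at(t1,whs1)}, require {truck_at(t3,depot)}
    → {in(p5,t1), truck_at(t1,whs1), truck_at(t3,depot)}
  through step 2 (load(p5,t1,whs1)): drop {in(p5,t1)}, keep {truck_at(t1,whs1), truck_at(t3,depot)}, require {pkg_at(p5,whs1), truck_at(t1,whs1)}
    → {pkg_at(p5,whs1), truck_at(t1,whs1), truck_at(t3,depot)}
  through step 1 (drive(t3,whs1,depot)): drop {truck_at(t3,depot)}, keep {pkg_at(p5,whs1), truck_at(t1,whs1)}, require {truck_at(t3,whs1)}
    → {pkg_at(p5,whs1), truck_at(t1,whs1), truck_at(t3,whs1)}

== RESULT ==
["pkg_at(p5,whs1)", "truck_at(t1,whs1)", "truck_at(t3,whs1)"]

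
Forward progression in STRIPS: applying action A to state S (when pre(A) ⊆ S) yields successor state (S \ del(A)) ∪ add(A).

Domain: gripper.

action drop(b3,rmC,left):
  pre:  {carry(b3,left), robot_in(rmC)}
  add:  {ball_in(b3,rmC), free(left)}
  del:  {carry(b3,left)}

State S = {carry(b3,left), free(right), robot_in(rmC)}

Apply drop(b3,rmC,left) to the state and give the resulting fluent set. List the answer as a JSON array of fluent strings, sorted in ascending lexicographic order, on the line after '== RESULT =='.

Compute (S \ del) ∪ add:
  pre ⊆ S: {carry(b3,left), robot_in(rmC)} ⊆ S  — applicable
  S \ del = {free(right), robot_in(rmC)}
  ∪ add   = {ball_in(b3,rmC), free(left), free(right), robot_in(rmC)}

== RESULT ==
["ball_in(b3,rmC)", "free(left)", "free(right)", "robot_in(rmC)"]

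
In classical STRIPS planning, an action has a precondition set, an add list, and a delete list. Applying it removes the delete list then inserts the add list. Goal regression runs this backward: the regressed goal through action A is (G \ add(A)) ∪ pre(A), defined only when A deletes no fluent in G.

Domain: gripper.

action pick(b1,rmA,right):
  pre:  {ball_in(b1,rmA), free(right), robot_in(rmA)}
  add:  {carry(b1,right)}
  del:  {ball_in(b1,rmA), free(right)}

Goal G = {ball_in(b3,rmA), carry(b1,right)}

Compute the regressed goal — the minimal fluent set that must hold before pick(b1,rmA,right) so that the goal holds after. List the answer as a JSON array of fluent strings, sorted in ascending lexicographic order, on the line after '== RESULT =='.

Regress:
  G ∩ del = {}  (empty — regression defined)
  G \ add = {ball_in(b3,rmA), carry(b1,right)} \ {carry(b1,right)} = {ball_in(b3,rmA)}
  ∪ pre   = {ball_in(b3,rmA)} ∪ {ball_in(b1,rmA), free(right), robot_in(rmA)}
          = {ball_in(b1,rmA), ball_in(b3,rmA), free(right), robot_in(rmA)}

== RESULT ==
["ball_in(b1,rmA)", "ball_in(b3,rmA)", "free(right)", "robot_in(rmA)"]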